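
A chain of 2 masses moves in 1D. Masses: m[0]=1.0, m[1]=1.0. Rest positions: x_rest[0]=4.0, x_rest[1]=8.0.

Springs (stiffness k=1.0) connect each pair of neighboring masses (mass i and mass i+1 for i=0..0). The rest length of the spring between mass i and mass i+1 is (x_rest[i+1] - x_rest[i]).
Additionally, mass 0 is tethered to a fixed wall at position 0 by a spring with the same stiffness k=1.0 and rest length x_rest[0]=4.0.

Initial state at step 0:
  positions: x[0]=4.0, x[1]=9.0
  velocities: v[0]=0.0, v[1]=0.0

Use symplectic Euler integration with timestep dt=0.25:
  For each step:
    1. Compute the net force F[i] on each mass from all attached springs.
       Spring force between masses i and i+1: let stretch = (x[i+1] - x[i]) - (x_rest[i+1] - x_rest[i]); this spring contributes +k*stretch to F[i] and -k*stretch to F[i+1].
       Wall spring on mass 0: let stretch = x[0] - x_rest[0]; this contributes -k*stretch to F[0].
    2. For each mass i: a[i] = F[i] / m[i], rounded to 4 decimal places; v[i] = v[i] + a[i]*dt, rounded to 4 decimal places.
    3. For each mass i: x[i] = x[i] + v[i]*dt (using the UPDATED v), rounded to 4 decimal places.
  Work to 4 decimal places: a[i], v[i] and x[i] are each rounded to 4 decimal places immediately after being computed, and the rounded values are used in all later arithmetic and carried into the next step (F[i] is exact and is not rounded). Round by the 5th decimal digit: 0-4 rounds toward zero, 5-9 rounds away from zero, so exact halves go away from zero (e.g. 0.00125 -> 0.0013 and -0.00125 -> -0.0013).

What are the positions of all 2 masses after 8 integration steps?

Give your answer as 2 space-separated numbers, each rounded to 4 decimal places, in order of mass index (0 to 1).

Step 0: x=[4.0000 9.0000] v=[0.0000 0.0000]
Step 1: x=[4.0625 8.9375] v=[0.2500 -0.2500]
Step 2: x=[4.1758 8.8203] v=[0.4531 -0.4688]
Step 3: x=[4.3184 8.6628] v=[0.5703 -0.6299]
Step 4: x=[4.4626 8.4838] v=[0.5768 -0.7160]
Step 5: x=[4.5792 8.3035] v=[0.4665 -0.7213]
Step 6: x=[4.6424 8.1404] v=[0.2528 -0.6524]
Step 7: x=[4.6341 8.0087] v=[-0.0333 -0.5269]
Step 8: x=[4.5471 7.9161] v=[-0.3482 -0.3706]

Answer: 4.5471 7.9161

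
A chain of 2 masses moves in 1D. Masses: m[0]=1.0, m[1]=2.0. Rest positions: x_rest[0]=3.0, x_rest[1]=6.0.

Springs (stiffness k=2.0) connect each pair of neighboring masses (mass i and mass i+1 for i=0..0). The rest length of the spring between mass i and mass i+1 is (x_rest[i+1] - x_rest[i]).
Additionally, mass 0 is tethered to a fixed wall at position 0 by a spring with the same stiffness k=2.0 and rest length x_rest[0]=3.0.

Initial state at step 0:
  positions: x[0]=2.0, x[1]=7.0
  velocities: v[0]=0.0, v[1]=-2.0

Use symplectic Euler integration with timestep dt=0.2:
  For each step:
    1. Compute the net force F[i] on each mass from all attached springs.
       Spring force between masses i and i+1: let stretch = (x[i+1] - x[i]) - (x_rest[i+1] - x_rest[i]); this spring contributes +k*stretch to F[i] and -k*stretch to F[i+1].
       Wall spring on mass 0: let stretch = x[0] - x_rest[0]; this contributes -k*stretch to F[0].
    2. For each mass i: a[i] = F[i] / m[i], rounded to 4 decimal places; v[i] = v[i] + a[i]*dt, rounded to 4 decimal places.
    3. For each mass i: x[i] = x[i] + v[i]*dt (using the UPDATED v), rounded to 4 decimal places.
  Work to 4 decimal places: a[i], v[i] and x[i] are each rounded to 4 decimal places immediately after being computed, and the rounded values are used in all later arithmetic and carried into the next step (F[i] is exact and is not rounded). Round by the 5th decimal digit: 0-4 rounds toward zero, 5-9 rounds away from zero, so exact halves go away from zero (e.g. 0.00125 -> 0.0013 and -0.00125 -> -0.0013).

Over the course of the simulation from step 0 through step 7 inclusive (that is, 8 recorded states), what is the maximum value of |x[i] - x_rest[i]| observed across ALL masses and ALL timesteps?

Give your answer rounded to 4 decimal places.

Answer: 2.1558

Derivation:
Step 0: x=[2.0000 7.0000] v=[0.0000 -2.0000]
Step 1: x=[2.2400 6.5200] v=[1.2000 -2.4000]
Step 2: x=[2.6432 5.9888] v=[2.0160 -2.6560]
Step 3: x=[3.1026 5.4438] v=[2.2970 -2.7251]
Step 4: x=[3.5011 4.9251] v=[1.9924 -2.5933]
Step 5: x=[3.7334 4.4695] v=[1.1616 -2.2781]
Step 6: x=[3.7259 4.1044] v=[-0.0373 -1.8253]
Step 7: x=[3.4506 3.8442] v=[-1.3763 -1.3010]
Max displacement = 2.1558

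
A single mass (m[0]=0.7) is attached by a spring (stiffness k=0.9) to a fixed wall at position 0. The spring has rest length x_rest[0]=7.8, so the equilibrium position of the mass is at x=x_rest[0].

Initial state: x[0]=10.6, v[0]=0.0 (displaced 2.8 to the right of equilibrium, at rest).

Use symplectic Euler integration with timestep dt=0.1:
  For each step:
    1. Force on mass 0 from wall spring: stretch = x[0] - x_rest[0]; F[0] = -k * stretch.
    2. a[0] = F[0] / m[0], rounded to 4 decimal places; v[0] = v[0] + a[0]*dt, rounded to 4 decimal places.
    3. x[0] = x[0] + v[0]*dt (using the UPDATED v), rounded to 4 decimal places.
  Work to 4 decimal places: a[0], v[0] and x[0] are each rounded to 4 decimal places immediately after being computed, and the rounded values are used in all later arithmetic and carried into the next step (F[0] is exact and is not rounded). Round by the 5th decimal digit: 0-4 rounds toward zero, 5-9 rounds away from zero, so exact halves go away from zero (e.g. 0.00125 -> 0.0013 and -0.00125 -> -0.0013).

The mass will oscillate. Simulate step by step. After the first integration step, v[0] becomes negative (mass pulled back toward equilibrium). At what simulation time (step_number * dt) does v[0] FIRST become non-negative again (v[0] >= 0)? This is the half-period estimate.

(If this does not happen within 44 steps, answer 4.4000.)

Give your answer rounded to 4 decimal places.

Answer: 2.8000

Derivation:
Step 0: x=[10.6000] v=[0.0000]
Step 1: x=[10.5640] v=[-0.3600]
Step 2: x=[10.4925] v=[-0.7154]
Step 3: x=[10.3863] v=[-1.0616]
Step 4: x=[10.2469] v=[-1.3941]
Step 5: x=[10.0760] v=[-1.7087]
Step 6: x=[9.8759] v=[-2.0013]
Step 7: x=[9.6491] v=[-2.2682]
Step 8: x=[9.3985] v=[-2.5059]
Step 9: x=[9.1274] v=[-2.7114]
Step 10: x=[8.8392] v=[-2.8821]
Step 11: x=[8.5376] v=[-3.0157]
Step 12: x=[8.2266] v=[-3.1105]
Step 13: x=[7.9101] v=[-3.1654]
Step 14: x=[7.5921] v=[-3.1796]
Step 15: x=[7.2768] v=[-3.1529]
Step 16: x=[6.9682] v=[-3.0856]
Step 17: x=[6.6703] v=[-2.9787]
Step 18: x=[6.3870] v=[-2.8335]
Step 19: x=[6.1218] v=[-2.6518]
Step 20: x=[5.8782] v=[-2.4360]
Step 21: x=[5.6593] v=[-2.1889]
Step 22: x=[5.4679] v=[-1.9137]
Step 23: x=[5.3065] v=[-1.6139]
Step 24: x=[5.1772] v=[-1.2933]
Step 25: x=[5.0816] v=[-0.9561]
Step 26: x=[5.0209] v=[-0.6066]
Step 27: x=[4.9960] v=[-0.2493]
Step 28: x=[5.0071] v=[0.1112]
First v>=0 after going negative at step 28, time=2.8000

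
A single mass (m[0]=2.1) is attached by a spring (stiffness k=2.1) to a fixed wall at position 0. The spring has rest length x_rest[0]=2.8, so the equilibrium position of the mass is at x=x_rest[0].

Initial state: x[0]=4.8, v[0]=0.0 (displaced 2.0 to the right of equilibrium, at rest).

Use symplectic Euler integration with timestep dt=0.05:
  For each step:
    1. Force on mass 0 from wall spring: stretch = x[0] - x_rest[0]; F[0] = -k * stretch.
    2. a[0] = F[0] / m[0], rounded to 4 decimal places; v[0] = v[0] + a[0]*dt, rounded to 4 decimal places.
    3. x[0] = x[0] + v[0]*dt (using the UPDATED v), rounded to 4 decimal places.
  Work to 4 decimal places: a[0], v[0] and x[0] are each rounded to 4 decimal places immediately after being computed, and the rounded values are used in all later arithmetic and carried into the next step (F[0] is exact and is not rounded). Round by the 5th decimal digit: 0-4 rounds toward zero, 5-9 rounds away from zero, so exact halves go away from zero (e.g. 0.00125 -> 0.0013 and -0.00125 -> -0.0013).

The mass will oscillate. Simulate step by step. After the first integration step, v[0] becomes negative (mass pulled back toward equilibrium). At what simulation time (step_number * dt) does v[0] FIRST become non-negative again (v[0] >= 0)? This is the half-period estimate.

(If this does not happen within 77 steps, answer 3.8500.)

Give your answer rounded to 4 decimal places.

Answer: 3.1500

Derivation:
Step 0: x=[4.8000] v=[0.0000]
Step 1: x=[4.7950] v=[-0.1000]
Step 2: x=[4.7850] v=[-0.1998]
Step 3: x=[4.7700] v=[-0.2991]
Step 4: x=[4.7501] v=[-0.3976]
Step 5: x=[4.7253] v=[-0.4951]
Step 6: x=[4.6957] v=[-0.5914]
Step 7: x=[4.6614] v=[-0.6862]
Step 8: x=[4.6224] v=[-0.7793]
Step 9: x=[4.5789] v=[-0.8704]
Step 10: x=[4.5309] v=[-0.9593]
Step 11: x=[4.4786] v=[-1.0458]
Step 12: x=[4.4221] v=[-1.1297]
Step 13: x=[4.3616] v=[-1.2108]
Step 14: x=[4.2972] v=[-1.2889]
Step 15: x=[4.2290] v=[-1.3638]
Step 16: x=[4.1572] v=[-1.4353]
Step 17: x=[4.0820] v=[-1.5032]
Step 18: x=[4.0036] v=[-1.5673]
Step 19: x=[3.9222] v=[-1.6275]
Step 20: x=[3.8380] v=[-1.6836]
Step 21: x=[3.7512] v=[-1.7355]
Step 22: x=[3.6620] v=[-1.7831]
Step 23: x=[3.5707] v=[-1.8262]
Step 24: x=[3.4775] v=[-1.8647]
Step 25: x=[3.3826] v=[-1.8986]
Step 26: x=[3.2862] v=[-1.9277]
Step 27: x=[3.1886] v=[-1.9520]
Step 28: x=[3.0900] v=[-1.9714]
Step 29: x=[2.9907] v=[-1.9859]
Step 30: x=[2.8909] v=[-1.9954]
Step 31: x=[2.7909] v=[-1.9999]
Step 32: x=[2.6909] v=[-1.9994]
Step 33: x=[2.5912] v=[-1.9939]
Step 34: x=[2.4920] v=[-1.9835]
Step 35: x=[2.3936] v=[-1.9681]
Step 36: x=[2.2962] v=[-1.9478]
Step 37: x=[2.2001] v=[-1.9226]
Step 38: x=[2.1055] v=[-1.8926]
Step 39: x=[2.0126] v=[-1.8579]
Step 40: x=[1.9217] v=[-1.8185]
Step 41: x=[1.8330] v=[-1.7746]
Step 42: x=[1.7467] v=[-1.7263]
Step 43: x=[1.6630] v=[-1.6736]
Step 44: x=[1.5822] v=[-1.6168]
Step 45: x=[1.5044] v=[-1.5559]
Step 46: x=[1.4298] v=[-1.4911]
Step 47: x=[1.3587] v=[-1.4226]
Step 48: x=[1.2912] v=[-1.3505]
Step 49: x=[1.2274] v=[-1.2751]
Step 50: x=[1.1676] v=[-1.1965]
Step 51: x=[1.1119] v=[-1.1149]
Step 52: x=[1.0604] v=[-1.0305]
Step 53: x=[1.0132] v=[-0.9435]
Step 54: x=[0.9705] v=[-0.8542]
Step 55: x=[0.9324] v=[-0.7627]
Step 56: x=[0.8989] v=[-0.6693]
Step 57: x=[0.8702] v=[-0.5742]
Step 58: x=[0.8463] v=[-0.4777]
Step 59: x=[0.8273] v=[-0.3800]
Step 60: x=[0.8132] v=[-0.2814]
Step 61: x=[0.8041] v=[-0.1821]
Step 62: x=[0.8000] v=[-0.0823]
Step 63: x=[0.8009] v=[0.0177]
First v>=0 after going negative at step 63, time=3.1500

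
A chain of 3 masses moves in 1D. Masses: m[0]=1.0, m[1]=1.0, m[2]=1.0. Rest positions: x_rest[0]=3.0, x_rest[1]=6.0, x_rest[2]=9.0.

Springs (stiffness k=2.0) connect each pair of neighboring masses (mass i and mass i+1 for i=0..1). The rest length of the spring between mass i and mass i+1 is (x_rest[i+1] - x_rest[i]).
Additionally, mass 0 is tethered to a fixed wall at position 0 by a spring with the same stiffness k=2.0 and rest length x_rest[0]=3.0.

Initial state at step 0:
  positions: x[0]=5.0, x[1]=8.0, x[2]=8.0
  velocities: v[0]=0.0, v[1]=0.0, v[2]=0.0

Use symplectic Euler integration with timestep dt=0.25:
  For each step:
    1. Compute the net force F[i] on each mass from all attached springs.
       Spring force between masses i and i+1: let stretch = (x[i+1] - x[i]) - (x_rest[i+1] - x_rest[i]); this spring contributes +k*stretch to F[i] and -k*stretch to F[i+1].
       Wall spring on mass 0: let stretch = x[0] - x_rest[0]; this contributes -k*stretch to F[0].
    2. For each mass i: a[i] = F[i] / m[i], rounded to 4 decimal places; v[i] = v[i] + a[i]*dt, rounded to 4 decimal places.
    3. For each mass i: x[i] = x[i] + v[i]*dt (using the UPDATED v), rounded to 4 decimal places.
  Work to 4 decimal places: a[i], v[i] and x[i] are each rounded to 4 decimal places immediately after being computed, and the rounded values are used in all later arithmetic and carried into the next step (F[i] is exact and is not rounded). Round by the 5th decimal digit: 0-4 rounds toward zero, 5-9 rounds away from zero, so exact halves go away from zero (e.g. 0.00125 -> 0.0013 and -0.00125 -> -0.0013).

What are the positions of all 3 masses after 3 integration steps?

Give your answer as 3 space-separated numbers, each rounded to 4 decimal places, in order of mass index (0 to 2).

Answer: 3.5879 6.2598 9.8067

Derivation:
Step 0: x=[5.0000 8.0000 8.0000] v=[0.0000 0.0000 0.0000]
Step 1: x=[4.7500 7.6250 8.3750] v=[-1.0000 -1.5000 1.5000]
Step 2: x=[4.2656 6.9844 9.0313] v=[-1.9375 -2.5625 2.6250]
Step 3: x=[3.5879 6.2598 9.8067] v=[-2.7109 -2.8985 3.1016]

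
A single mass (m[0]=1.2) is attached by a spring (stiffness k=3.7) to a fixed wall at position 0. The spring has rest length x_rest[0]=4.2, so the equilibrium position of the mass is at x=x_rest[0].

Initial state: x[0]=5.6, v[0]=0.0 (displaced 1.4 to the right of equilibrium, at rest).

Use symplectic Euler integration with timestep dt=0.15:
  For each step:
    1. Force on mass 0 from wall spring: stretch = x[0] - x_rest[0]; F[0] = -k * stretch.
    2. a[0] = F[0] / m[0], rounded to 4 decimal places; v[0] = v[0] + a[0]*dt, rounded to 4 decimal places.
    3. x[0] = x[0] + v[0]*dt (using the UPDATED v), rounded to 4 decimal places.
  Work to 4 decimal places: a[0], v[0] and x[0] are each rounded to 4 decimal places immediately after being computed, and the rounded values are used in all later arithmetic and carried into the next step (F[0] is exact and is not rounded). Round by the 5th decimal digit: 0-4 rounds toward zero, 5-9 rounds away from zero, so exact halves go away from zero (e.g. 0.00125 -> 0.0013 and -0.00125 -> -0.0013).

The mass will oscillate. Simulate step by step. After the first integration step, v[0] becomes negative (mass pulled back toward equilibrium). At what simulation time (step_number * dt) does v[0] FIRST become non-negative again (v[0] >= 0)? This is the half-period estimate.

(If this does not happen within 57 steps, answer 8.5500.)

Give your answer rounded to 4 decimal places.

Step 0: x=[5.6000] v=[0.0000]
Step 1: x=[5.5029] v=[-0.6475]
Step 2: x=[5.3154] v=[-1.2501]
Step 3: x=[5.0505] v=[-1.7660]
Step 4: x=[4.7266] v=[-2.1594]
Step 5: x=[4.3662] v=[-2.4030]
Step 6: x=[3.9942] v=[-2.4799]
Step 7: x=[3.6365] v=[-2.3847]
Step 8: x=[3.3179] v=[-2.1241]
Step 9: x=[3.0605] v=[-1.7161]
Step 10: x=[2.8821] v=[-1.1891]
Step 11: x=[2.7952] v=[-0.5796]
Step 12: x=[2.8057] v=[0.0701]
First v>=0 after going negative at step 12, time=1.8000

Answer: 1.8000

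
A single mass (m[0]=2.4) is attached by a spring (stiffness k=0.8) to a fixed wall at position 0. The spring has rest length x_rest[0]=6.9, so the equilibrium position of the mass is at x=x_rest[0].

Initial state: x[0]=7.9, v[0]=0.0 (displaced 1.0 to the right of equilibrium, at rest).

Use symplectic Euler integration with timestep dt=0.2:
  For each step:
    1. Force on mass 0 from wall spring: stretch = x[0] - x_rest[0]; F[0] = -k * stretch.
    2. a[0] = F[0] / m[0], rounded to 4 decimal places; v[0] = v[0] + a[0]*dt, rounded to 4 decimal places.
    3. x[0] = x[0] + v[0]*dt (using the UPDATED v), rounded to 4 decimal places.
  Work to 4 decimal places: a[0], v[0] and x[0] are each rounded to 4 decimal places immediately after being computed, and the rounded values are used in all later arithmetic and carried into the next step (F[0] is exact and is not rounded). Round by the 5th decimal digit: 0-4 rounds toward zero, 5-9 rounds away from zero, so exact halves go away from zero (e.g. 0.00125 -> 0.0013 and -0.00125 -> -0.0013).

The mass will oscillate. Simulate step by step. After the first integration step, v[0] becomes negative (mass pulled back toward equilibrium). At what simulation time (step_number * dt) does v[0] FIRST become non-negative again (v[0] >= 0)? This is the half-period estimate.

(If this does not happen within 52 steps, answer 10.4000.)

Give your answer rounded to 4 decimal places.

Step 0: x=[7.9000] v=[0.0000]
Step 1: x=[7.8867] v=[-0.0667]
Step 2: x=[7.8602] v=[-0.1325]
Step 3: x=[7.8209] v=[-0.1965]
Step 4: x=[7.7693] v=[-0.2579]
Step 5: x=[7.7061] v=[-0.3159]
Step 6: x=[7.6322] v=[-0.3696]
Step 7: x=[7.5485] v=[-0.4184]
Step 8: x=[7.4562] v=[-0.4616]
Step 9: x=[7.3565] v=[-0.4987]
Step 10: x=[7.2507] v=[-0.5291]
Step 11: x=[7.1402] v=[-0.5525]
Step 12: x=[7.0265] v=[-0.5685]
Step 13: x=[6.9111] v=[-0.5769]
Step 14: x=[6.7956] v=[-0.5776]
Step 15: x=[6.6815] v=[-0.5706]
Step 16: x=[6.5703] v=[-0.5560]
Step 17: x=[6.4635] v=[-0.5340]
Step 18: x=[6.3625] v=[-0.5049]
Step 19: x=[6.2687] v=[-0.4691]
Step 20: x=[6.1833] v=[-0.4270]
Step 21: x=[6.1075] v=[-0.3792]
Step 22: x=[6.0422] v=[-0.3264]
Step 23: x=[5.9884] v=[-0.2692]
Step 24: x=[5.9467] v=[-0.2084]
Step 25: x=[5.9177] v=[-0.1448]
Step 26: x=[5.9018] v=[-0.0793]
Step 27: x=[5.8992] v=[-0.0128]
Step 28: x=[5.9100] v=[0.0539]
First v>=0 after going negative at step 28, time=5.6000

Answer: 5.6000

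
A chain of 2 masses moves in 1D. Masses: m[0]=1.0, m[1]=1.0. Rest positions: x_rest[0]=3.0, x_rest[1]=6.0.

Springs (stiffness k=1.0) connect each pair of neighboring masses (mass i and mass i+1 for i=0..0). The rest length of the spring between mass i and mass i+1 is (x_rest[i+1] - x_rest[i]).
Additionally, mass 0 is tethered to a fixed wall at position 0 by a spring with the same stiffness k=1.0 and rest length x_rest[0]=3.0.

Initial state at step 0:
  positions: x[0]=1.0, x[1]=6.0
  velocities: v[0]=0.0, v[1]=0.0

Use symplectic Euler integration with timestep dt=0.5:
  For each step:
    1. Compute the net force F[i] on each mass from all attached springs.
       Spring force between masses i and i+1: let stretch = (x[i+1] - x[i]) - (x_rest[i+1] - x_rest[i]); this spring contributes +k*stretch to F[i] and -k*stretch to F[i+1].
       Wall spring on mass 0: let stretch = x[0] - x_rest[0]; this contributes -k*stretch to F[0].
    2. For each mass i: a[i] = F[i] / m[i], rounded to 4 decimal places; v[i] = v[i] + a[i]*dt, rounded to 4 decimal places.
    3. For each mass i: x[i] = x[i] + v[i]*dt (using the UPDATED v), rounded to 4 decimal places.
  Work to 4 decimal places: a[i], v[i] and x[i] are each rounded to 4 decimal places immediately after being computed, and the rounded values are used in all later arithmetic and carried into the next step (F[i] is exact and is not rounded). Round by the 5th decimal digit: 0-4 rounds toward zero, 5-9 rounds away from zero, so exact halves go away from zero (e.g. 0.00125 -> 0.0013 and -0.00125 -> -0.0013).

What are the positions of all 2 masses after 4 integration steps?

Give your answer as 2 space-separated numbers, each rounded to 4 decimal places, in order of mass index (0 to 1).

Answer: 4.2032 5.0391

Derivation:
Step 0: x=[1.0000 6.0000] v=[0.0000 0.0000]
Step 1: x=[2.0000 5.5000] v=[2.0000 -1.0000]
Step 2: x=[3.3750 4.8750] v=[2.7500 -1.2500]
Step 3: x=[4.2813 4.6250] v=[1.8125 -0.5000]
Step 4: x=[4.2032 5.0391] v=[-0.1563 0.8282]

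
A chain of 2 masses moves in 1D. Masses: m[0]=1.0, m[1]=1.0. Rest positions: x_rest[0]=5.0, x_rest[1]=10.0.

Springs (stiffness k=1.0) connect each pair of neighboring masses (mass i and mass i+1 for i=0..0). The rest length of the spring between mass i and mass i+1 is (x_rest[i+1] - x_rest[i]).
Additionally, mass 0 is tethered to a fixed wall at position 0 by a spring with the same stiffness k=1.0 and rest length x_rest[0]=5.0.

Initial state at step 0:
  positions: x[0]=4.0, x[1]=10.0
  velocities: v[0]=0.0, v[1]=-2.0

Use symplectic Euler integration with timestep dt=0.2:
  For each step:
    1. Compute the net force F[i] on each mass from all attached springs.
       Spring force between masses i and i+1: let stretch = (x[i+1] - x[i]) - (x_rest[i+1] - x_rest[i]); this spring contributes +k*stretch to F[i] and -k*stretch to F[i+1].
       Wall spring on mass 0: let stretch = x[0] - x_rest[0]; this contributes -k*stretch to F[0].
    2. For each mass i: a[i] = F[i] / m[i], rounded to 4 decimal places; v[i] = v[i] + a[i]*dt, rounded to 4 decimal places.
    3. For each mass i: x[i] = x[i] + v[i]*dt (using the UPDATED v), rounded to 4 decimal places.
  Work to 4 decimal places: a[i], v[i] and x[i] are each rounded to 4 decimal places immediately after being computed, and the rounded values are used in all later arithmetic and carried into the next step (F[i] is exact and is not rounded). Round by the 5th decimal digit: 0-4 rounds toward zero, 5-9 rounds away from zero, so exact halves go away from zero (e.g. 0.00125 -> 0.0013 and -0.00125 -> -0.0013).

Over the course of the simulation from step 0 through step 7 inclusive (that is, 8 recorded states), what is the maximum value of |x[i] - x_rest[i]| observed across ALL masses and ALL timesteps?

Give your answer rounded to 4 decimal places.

Step 0: x=[4.0000 10.0000] v=[0.0000 -2.0000]
Step 1: x=[4.0800 9.5600] v=[0.4000 -2.2000]
Step 2: x=[4.2160 9.1008] v=[0.6800 -2.2960]
Step 3: x=[4.3788 8.6462] v=[0.8138 -2.2730]
Step 4: x=[4.5371 8.2209] v=[0.7915 -2.1265]
Step 5: x=[4.6613 7.8482] v=[0.6208 -1.8633]
Step 6: x=[4.7265 7.5481] v=[0.3259 -1.5007]
Step 7: x=[4.7155 7.3351] v=[-0.0551 -1.0650]
Max displacement = 2.6649

Answer: 2.6649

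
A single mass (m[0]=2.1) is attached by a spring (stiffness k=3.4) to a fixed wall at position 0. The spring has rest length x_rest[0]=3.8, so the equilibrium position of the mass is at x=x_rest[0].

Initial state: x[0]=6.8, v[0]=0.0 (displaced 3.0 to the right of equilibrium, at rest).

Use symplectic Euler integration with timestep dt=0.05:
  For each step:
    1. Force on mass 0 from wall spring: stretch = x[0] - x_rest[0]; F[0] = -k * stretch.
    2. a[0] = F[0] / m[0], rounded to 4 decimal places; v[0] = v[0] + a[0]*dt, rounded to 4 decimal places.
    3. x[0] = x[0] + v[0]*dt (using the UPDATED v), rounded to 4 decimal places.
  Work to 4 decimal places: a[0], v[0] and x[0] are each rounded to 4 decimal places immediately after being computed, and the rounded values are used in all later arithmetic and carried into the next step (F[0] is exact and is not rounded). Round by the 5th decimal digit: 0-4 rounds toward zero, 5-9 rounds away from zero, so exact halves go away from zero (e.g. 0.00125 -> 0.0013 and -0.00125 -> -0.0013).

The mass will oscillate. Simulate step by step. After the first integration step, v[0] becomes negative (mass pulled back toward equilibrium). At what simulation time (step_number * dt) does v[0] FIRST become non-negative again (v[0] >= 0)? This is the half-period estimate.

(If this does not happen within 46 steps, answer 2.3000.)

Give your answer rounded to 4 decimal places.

Answer: 2.3000

Derivation:
Step 0: x=[6.8000] v=[0.0000]
Step 1: x=[6.7879] v=[-0.2429]
Step 2: x=[6.7637] v=[-0.4848]
Step 3: x=[6.7275] v=[-0.7247]
Step 4: x=[6.6794] v=[-0.9617]
Step 5: x=[6.6197] v=[-1.1948]
Step 6: x=[6.5485] v=[-1.4231]
Step 7: x=[6.4662] v=[-1.6456]
Step 8: x=[6.3731] v=[-1.8614]
Step 9: x=[6.2696] v=[-2.0697]
Step 10: x=[6.1561] v=[-2.2696]
Step 11: x=[6.0331] v=[-2.4603]
Step 12: x=[5.9010] v=[-2.6411]
Step 13: x=[5.7604] v=[-2.8112]
Step 14: x=[5.6119] v=[-2.9699]
Step 15: x=[5.4561] v=[-3.1166]
Step 16: x=[5.2936] v=[-3.2507]
Step 17: x=[5.1250] v=[-3.3716]
Step 18: x=[4.9511] v=[-3.4789]
Step 19: x=[4.7725] v=[-3.5721]
Step 20: x=[4.5900] v=[-3.6508]
Step 21: x=[4.4043] v=[-3.7148]
Step 22: x=[4.2161] v=[-3.7637]
Step 23: x=[4.0262] v=[-3.7974]
Step 24: x=[3.8354] v=[-3.8157]
Step 25: x=[3.6445] v=[-3.8186]
Step 26: x=[3.4542] v=[-3.8060]
Step 27: x=[3.2653] v=[-3.7780]
Step 28: x=[3.0786] v=[-3.7347]
Step 29: x=[2.8948] v=[-3.6763]
Step 30: x=[2.7147] v=[-3.6030]
Step 31: x=[2.5389] v=[-3.5151]
Step 32: x=[2.3683] v=[-3.4130]
Step 33: x=[2.2034] v=[-3.2971]
Step 34: x=[2.0450] v=[-3.1679]
Step 35: x=[1.8937] v=[-3.0258]
Step 36: x=[1.7501] v=[-2.8715]
Step 37: x=[1.6148] v=[-2.7056]
Step 38: x=[1.4884] v=[-2.5287]
Step 39: x=[1.3713] v=[-2.3416]
Step 40: x=[1.2641] v=[-2.1450]
Step 41: x=[1.1671] v=[-1.9397]
Step 42: x=[1.0808] v=[-1.7266]
Step 43: x=[1.0055] v=[-1.5065]
Step 44: x=[0.9415] v=[-1.2803]
Step 45: x=[0.8891] v=[-1.0489]
Step 46: x=[0.8484] v=[-0.8133]
v[0] did not become non-negative within 46 steps; using fallback time=2.3000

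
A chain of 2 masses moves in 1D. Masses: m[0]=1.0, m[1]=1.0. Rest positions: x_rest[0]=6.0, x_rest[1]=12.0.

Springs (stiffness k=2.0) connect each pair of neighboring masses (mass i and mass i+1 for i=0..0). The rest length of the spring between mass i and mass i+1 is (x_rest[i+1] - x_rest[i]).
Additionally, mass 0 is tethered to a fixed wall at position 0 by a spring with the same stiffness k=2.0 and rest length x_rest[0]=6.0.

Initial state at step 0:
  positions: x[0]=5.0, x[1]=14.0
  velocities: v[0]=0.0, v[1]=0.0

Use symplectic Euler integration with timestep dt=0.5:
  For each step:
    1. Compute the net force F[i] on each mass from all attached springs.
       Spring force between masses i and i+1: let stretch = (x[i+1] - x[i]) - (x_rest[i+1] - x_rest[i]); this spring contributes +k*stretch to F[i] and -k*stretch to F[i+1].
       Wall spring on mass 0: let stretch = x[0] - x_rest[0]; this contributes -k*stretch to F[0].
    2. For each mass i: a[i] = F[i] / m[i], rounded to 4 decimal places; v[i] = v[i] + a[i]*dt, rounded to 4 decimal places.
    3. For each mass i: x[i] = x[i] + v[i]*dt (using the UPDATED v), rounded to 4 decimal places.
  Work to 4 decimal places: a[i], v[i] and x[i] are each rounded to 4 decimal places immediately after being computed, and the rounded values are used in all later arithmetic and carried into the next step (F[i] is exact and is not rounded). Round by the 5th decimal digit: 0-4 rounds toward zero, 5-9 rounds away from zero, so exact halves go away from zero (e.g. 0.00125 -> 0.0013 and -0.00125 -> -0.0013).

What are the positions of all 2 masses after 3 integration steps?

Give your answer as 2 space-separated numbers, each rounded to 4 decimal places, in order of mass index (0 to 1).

Step 0: x=[5.0000 14.0000] v=[0.0000 0.0000]
Step 1: x=[7.0000 12.5000] v=[4.0000 -3.0000]
Step 2: x=[8.2500 11.2500] v=[2.5000 -2.5000]
Step 3: x=[6.8750 11.5000] v=[-2.7500 0.5000]

Answer: 6.8750 11.5000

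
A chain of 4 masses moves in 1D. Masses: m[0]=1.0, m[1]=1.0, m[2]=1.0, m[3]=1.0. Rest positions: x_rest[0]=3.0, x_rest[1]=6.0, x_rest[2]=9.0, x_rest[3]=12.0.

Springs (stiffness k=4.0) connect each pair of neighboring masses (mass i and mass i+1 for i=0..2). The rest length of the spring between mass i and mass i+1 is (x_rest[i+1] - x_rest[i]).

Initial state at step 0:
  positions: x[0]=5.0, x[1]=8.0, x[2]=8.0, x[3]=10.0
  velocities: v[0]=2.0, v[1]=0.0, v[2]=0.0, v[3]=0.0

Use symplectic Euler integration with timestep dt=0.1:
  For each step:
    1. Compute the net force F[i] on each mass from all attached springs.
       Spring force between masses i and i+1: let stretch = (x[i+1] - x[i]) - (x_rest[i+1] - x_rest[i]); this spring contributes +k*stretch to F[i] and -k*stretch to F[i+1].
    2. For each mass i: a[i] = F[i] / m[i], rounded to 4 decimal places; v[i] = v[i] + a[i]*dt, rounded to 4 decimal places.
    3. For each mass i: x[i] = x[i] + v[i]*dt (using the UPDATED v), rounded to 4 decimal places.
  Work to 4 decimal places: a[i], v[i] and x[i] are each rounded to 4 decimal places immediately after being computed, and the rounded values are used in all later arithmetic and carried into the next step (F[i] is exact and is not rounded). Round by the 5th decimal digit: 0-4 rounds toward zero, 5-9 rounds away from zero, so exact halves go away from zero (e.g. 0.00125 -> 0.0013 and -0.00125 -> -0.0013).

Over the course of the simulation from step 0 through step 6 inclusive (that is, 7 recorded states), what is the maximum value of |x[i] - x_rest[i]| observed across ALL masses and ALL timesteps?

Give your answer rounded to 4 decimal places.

Step 0: x=[5.0000 8.0000 8.0000 10.0000] v=[2.0000 0.0000 0.0000 0.0000]
Step 1: x=[5.2000 7.8800 8.0800 10.0400] v=[2.0000 -1.2000 0.8000 0.4000]
Step 2: x=[5.3872 7.6608 8.2304 10.1216] v=[1.8720 -2.1920 1.5040 0.8160]
Step 3: x=[5.5453 7.3734 8.4337 10.2476] v=[1.5814 -2.8736 2.0326 1.2595]
Step 4: x=[5.6566 7.0553 8.6671 10.4210] v=[1.1126 -3.1807 2.3340 1.7339]
Step 5: x=[5.7038 6.7458 8.9062 10.6442] v=[0.4721 -3.0955 2.3908 2.2323]
Step 6: x=[5.6727 6.4810 9.1284 10.9179] v=[-0.3111 -2.6481 2.2218 2.7371]
Max displacement = 2.7038

Answer: 2.7038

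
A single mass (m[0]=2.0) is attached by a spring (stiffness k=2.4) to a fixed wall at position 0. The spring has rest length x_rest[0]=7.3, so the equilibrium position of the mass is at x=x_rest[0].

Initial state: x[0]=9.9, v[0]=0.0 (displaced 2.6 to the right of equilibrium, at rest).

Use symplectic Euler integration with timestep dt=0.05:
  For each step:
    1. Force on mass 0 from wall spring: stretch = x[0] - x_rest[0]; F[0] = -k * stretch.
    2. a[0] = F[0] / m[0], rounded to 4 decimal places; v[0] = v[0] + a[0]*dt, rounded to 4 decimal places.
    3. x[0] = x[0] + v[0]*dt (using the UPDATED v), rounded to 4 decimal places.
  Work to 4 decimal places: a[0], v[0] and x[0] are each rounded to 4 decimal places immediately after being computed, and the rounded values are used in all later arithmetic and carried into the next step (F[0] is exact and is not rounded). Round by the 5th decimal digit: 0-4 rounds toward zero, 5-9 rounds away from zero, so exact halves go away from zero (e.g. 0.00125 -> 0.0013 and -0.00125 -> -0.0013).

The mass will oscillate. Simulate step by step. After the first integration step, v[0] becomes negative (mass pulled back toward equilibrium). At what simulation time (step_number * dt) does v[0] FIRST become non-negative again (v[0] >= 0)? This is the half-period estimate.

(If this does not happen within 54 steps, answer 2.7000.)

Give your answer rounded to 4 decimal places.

Answer: 2.7000

Derivation:
Step 0: x=[9.9000] v=[0.0000]
Step 1: x=[9.8922] v=[-0.1560]
Step 2: x=[9.8766] v=[-0.3115]
Step 3: x=[9.8533] v=[-0.4661]
Step 4: x=[9.8223] v=[-0.6193]
Step 5: x=[9.7838] v=[-0.7706]
Step 6: x=[9.7378] v=[-0.9196]
Step 7: x=[9.6845] v=[-1.0659]
Step 8: x=[9.6241] v=[-1.2090]
Step 9: x=[9.5567] v=[-1.3484]
Step 10: x=[9.4825] v=[-1.4838]
Step 11: x=[9.4018] v=[-1.6148]
Step 12: x=[9.3148] v=[-1.7409]
Step 13: x=[9.2217] v=[-1.8618]
Step 14: x=[9.1228] v=[-1.9771]
Step 15: x=[9.0185] v=[-2.0865]
Step 16: x=[8.9090] v=[-2.1896]
Step 17: x=[8.7947] v=[-2.2861]
Step 18: x=[8.6759] v=[-2.3758]
Step 19: x=[8.5530] v=[-2.4584]
Step 20: x=[8.4263] v=[-2.5336]
Step 21: x=[8.2962] v=[-2.6012]
Step 22: x=[8.1632] v=[-2.6610]
Step 23: x=[8.0276] v=[-2.7128]
Step 24: x=[7.8898] v=[-2.7565]
Step 25: x=[7.7502] v=[-2.7919]
Step 26: x=[7.6093] v=[-2.8189]
Step 27: x=[7.4674] v=[-2.8375]
Step 28: x=[7.3250] v=[-2.8475]
Step 29: x=[7.1826] v=[-2.8490]
Step 30: x=[7.0405] v=[-2.8420]
Step 31: x=[6.8992] v=[-2.8264]
Step 32: x=[6.7591] v=[-2.8024]
Step 33: x=[6.6206] v=[-2.7699]
Step 34: x=[6.4841] v=[-2.7291]
Step 35: x=[6.3501] v=[-2.6801]
Step 36: x=[6.2189] v=[-2.6231]
Step 37: x=[6.0910] v=[-2.5582]
Step 38: x=[5.9667] v=[-2.4857]
Step 39: x=[5.8464] v=[-2.4057]
Step 40: x=[5.7305] v=[-2.3185]
Step 41: x=[5.6193] v=[-2.2243]
Step 42: x=[5.5131] v=[-2.1235]
Step 43: x=[5.4123] v=[-2.0163]
Step 44: x=[5.3172] v=[-1.9030]
Step 45: x=[5.2280] v=[-1.7840]
Step 46: x=[5.1450] v=[-1.6597]
Step 47: x=[5.0685] v=[-1.5304]
Step 48: x=[4.9987] v=[-1.3965]
Step 49: x=[4.9358] v=[-1.2584]
Step 50: x=[4.8800] v=[-1.1166]
Step 51: x=[4.8314] v=[-0.9714]
Step 52: x=[4.7902] v=[-0.8233]
Step 53: x=[4.7566] v=[-0.6727]
Step 54: x=[4.7306] v=[-0.5201]
v[0] did not become non-negative within 54 steps; using fallback time=2.7000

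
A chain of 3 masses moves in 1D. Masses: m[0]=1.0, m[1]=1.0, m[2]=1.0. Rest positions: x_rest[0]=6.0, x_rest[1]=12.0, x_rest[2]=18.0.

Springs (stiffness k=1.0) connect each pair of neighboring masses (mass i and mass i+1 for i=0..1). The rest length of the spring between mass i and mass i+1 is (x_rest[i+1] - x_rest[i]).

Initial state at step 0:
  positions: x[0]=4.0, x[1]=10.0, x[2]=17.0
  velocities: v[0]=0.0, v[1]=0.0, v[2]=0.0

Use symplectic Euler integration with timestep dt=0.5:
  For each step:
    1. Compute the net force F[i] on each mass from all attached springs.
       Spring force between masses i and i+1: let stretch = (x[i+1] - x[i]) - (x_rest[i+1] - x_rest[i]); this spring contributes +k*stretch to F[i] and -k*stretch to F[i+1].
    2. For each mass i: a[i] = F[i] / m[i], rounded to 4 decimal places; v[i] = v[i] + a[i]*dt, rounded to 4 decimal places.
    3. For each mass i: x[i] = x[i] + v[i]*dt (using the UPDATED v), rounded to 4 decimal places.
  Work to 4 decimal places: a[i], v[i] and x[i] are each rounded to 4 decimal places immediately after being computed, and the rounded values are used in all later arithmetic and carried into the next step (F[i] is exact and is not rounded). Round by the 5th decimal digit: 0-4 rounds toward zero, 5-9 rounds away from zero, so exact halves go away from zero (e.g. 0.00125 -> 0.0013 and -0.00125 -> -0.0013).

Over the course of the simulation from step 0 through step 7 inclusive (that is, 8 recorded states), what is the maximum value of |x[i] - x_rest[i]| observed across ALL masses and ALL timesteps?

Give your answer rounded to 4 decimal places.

Answer: 2.1172

Derivation:
Step 0: x=[4.0000 10.0000 17.0000] v=[0.0000 0.0000 0.0000]
Step 1: x=[4.0000 10.2500 16.7500] v=[0.0000 0.5000 -0.5000]
Step 2: x=[4.0625 10.5625 16.3750] v=[0.1250 0.6250 -0.7500]
Step 3: x=[4.2500 10.7032 16.0469] v=[0.3750 0.2813 -0.6563]
Step 4: x=[4.5508 10.5665 15.8828] v=[0.6016 -0.2735 -0.3282]
Step 5: x=[4.8556 10.2549 15.8897] v=[0.6095 -0.6232 0.0137]
Step 6: x=[5.0102 10.0022 15.9879] v=[0.3092 -0.5055 0.1963]
Step 7: x=[4.9128 9.9979 16.0897] v=[-0.1948 -0.0087 0.2035]
Max displacement = 2.1172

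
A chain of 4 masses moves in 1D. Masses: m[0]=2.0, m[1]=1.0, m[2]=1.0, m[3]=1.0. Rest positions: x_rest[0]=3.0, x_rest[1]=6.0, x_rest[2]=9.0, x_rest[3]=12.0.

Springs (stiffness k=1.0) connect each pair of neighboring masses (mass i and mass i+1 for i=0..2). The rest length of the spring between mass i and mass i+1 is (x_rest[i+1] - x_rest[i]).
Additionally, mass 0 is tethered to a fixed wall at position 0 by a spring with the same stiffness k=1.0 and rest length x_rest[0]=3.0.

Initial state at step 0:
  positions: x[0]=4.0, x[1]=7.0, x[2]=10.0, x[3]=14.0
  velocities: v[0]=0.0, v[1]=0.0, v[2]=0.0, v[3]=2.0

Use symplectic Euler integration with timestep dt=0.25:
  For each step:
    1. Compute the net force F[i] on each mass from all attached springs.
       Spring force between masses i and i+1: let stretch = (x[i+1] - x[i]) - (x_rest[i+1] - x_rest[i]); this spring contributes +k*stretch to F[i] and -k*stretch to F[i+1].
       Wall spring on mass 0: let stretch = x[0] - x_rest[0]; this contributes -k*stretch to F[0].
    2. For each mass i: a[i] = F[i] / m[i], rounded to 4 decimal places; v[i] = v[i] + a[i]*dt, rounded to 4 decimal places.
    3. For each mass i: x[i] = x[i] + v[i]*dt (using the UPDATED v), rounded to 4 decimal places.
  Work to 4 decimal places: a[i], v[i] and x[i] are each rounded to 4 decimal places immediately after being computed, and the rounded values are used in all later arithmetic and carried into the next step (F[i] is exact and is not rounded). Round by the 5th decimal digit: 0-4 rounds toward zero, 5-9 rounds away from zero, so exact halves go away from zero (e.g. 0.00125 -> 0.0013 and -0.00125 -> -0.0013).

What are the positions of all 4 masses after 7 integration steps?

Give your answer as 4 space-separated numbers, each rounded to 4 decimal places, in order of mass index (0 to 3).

Answer: 3.3613 7.2822 11.7823 15.1845

Derivation:
Step 0: x=[4.0000 7.0000 10.0000 14.0000] v=[0.0000 0.0000 0.0000 2.0000]
Step 1: x=[3.9688 7.0000 10.0625 14.4375] v=[-0.1250 0.0000 0.2500 1.7500]
Step 2: x=[3.9083 7.0020 10.2070 14.7891] v=[-0.2422 0.0078 0.5781 1.4063]
Step 3: x=[3.8223 7.0109 10.4376 15.0418] v=[-0.3440 0.0356 0.9224 1.0108]
Step 4: x=[3.7165 7.0347 10.7418 15.1943] v=[-0.4232 0.0951 1.2168 0.6098]
Step 5: x=[3.5983 7.0828 11.0926 15.2560] v=[-0.4730 0.1923 1.4032 0.2467]
Step 6: x=[3.4765 7.1637 11.4530 15.2450] v=[-0.4872 0.3236 1.4416 -0.0442]
Step 7: x=[3.3613 7.2822 11.7823 15.1845] v=[-0.4609 0.4741 1.3173 -0.2422]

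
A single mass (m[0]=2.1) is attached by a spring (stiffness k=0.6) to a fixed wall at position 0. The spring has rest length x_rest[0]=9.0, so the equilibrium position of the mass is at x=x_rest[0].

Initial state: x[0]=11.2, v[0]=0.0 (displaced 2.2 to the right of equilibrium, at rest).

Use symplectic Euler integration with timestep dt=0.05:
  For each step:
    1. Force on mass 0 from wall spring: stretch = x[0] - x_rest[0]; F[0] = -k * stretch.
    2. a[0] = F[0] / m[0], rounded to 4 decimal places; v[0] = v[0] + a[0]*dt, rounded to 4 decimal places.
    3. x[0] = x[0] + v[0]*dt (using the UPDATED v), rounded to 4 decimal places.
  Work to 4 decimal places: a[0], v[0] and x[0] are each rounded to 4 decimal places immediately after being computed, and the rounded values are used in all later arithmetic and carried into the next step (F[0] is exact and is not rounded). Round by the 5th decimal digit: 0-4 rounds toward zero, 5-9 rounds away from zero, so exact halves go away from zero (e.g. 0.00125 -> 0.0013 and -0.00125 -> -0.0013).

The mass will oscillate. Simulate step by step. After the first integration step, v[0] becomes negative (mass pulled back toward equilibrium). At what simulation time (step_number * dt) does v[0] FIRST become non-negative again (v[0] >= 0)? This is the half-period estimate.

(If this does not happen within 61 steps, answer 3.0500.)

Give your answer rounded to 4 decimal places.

Answer: 3.0500

Derivation:
Step 0: x=[11.2000] v=[0.0000]
Step 1: x=[11.1984] v=[-0.0314]
Step 2: x=[11.1953] v=[-0.0628]
Step 3: x=[11.1906] v=[-0.0942]
Step 4: x=[11.1843] v=[-0.1255]
Step 5: x=[11.1765] v=[-0.1567]
Step 6: x=[11.1671] v=[-0.1878]
Step 7: x=[11.1562] v=[-0.2188]
Step 8: x=[11.1437] v=[-0.2496]
Step 9: x=[11.1297] v=[-0.2802]
Step 10: x=[11.1142] v=[-0.3106]
Step 11: x=[11.0972] v=[-0.3408]
Step 12: x=[11.0787] v=[-0.3708]
Step 13: x=[11.0587] v=[-0.4005]
Step 14: x=[11.0372] v=[-0.4299]
Step 15: x=[11.0143] v=[-0.4590]
Step 16: x=[10.9899] v=[-0.4878]
Step 17: x=[10.9641] v=[-0.5162]
Step 18: x=[10.9369] v=[-0.5443]
Step 19: x=[10.9083] v=[-0.5720]
Step 20: x=[10.8783] v=[-0.5993]
Step 21: x=[10.8470] v=[-0.6261]
Step 22: x=[10.8144] v=[-0.6525]
Step 23: x=[10.7805] v=[-0.6784]
Step 24: x=[10.7453] v=[-0.7038]
Step 25: x=[10.7089] v=[-0.7287]
Step 26: x=[10.6712] v=[-0.7531]
Step 27: x=[10.6324] v=[-0.7770]
Step 28: x=[10.5924] v=[-0.8003]
Step 29: x=[10.5512] v=[-0.8231]
Step 30: x=[10.5089] v=[-0.8453]
Step 31: x=[10.4656] v=[-0.8669]
Step 32: x=[10.4212] v=[-0.8878]
Step 33: x=[10.3758] v=[-0.9081]
Step 34: x=[10.3294] v=[-0.9278]
Step 35: x=[10.2821] v=[-0.9468]
Step 36: x=[10.2338] v=[-0.9651]
Step 37: x=[10.1847] v=[-0.9827]
Step 38: x=[10.1347] v=[-0.9996]
Step 39: x=[10.0839] v=[-1.0158]
Step 40: x=[10.0323] v=[-1.0313]
Step 41: x=[9.9800] v=[-1.0460]
Step 42: x=[9.9270] v=[-1.0600]
Step 43: x=[9.8733] v=[-1.0732]
Step 44: x=[9.8190] v=[-1.0857]
Step 45: x=[9.7641] v=[-1.0974]
Step 46: x=[9.7087] v=[-1.1083]
Step 47: x=[9.6528] v=[-1.1184]
Step 48: x=[9.5964] v=[-1.1277]
Step 49: x=[9.5396] v=[-1.1362]
Step 50: x=[9.4824] v=[-1.1439]
Step 51: x=[9.4249] v=[-1.1508]
Step 52: x=[9.3671] v=[-1.1569]
Step 53: x=[9.3090] v=[-1.1621]
Step 54: x=[9.2507] v=[-1.1665]
Step 55: x=[9.1922] v=[-1.1701]
Step 56: x=[9.1336] v=[-1.1728]
Step 57: x=[9.0749] v=[-1.1747]
Step 58: x=[9.0161] v=[-1.1758]
Step 59: x=[8.9573] v=[-1.1760]
Step 60: x=[8.8985] v=[-1.1754]
Step 61: x=[8.8398] v=[-1.1740]
v[0] did not become non-negative within 61 steps; using fallback time=3.0500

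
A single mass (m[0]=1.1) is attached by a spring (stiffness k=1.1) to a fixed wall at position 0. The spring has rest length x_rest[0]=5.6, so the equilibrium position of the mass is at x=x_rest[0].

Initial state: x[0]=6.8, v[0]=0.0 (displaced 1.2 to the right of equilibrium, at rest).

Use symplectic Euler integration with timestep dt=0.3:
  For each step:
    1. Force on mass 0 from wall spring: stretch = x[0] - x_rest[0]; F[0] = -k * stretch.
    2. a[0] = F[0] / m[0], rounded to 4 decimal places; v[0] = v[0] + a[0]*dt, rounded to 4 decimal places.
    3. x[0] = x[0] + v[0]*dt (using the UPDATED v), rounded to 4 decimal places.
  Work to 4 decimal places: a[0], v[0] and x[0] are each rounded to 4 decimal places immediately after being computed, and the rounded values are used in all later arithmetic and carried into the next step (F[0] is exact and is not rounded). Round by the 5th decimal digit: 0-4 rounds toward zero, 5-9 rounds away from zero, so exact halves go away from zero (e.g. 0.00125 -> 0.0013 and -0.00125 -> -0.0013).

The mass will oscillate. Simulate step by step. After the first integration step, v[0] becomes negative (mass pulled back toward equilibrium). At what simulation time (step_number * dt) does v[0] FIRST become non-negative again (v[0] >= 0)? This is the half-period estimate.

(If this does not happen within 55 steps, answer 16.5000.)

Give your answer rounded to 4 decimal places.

Answer: 3.3000

Derivation:
Step 0: x=[6.8000] v=[0.0000]
Step 1: x=[6.6920] v=[-0.3600]
Step 2: x=[6.4857] v=[-0.6876]
Step 3: x=[6.1997] v=[-0.9533]
Step 4: x=[5.8597] v=[-1.1332]
Step 5: x=[5.4964] v=[-1.2111]
Step 6: x=[5.1424] v=[-1.1800]
Step 7: x=[4.8296] v=[-1.0427]
Step 8: x=[4.5861] v=[-0.8116]
Step 9: x=[4.4339] v=[-0.5074]
Step 10: x=[4.3866] v=[-0.1576]
Step 11: x=[4.4485] v=[0.2064]
First v>=0 after going negative at step 11, time=3.3000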